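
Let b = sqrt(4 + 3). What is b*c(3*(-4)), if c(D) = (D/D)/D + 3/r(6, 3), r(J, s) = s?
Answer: 11*sqrt(7)/12 ≈ 2.4253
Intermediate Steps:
b = sqrt(7) ≈ 2.6458
c(D) = 1 + 1/D (c(D) = (D/D)/D + 3/3 = 1/D + 3*(1/3) = 1/D + 1 = 1 + 1/D)
b*c(3*(-4)) = sqrt(7)*((1 + 3*(-4))/((3*(-4)))) = sqrt(7)*((1 - 12)/(-12)) = sqrt(7)*(-1/12*(-11)) = sqrt(7)*(11/12) = 11*sqrt(7)/12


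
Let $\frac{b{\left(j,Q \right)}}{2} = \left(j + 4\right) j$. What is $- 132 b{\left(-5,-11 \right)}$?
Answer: $-1320$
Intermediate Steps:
$b{\left(j,Q \right)} = 2 j \left(4 + j\right)$ ($b{\left(j,Q \right)} = 2 \left(j + 4\right) j = 2 \left(4 + j\right) j = 2 j \left(4 + j\right)$)
$- 132 b{\left(-5,-11 \right)} = - 132 \cdot 2 \left(-5\right) \left(4 - 5\right) = - 132 \cdot 2 \left(-5\right) \left(-1\right) = \left(-132\right) 10 = -1320$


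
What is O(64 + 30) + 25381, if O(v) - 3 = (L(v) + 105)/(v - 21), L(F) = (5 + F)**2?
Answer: 1862938/73 ≈ 25520.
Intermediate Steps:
O(v) = 3 + (105 + (5 + v)**2)/(-21 + v) (O(v) = 3 + ((5 + v)**2 + 105)/(v - 21) = 3 + (105 + (5 + v)**2)/(-21 + v))
O(64 + 30) + 25381 = (67 + (64 + 30)**2 + 13*(64 + 30))/(-21 + (64 + 30)) + 25381 = (67 + 94**2 + 13*94)/(-21 + 94) + 25381 = (67 + 8836 + 1222)/73 + 25381 = (1/73)*10125 + 25381 = 10125/73 + 25381 = 1862938/73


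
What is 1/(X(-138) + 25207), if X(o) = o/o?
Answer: 1/25208 ≈ 3.9670e-5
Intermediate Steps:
X(o) = 1
1/(X(-138) + 25207) = 1/(1 + 25207) = 1/25208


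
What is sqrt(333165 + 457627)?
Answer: 2*sqrt(197698) ≈ 889.26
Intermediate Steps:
sqrt(333165 + 457627) = sqrt(790792) = 2*sqrt(197698)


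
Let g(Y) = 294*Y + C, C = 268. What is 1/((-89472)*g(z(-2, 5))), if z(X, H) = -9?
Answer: 1/212764416 ≈ 4.7000e-9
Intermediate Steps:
g(Y) = 268 + 294*Y (g(Y) = 294*Y + 268 = 268 + 294*Y)
1/((-89472)*g(z(-2, 5))) = 1/((-89472)*(268 + 294*(-9))) = -1/(89472*(268 - 2646)) = -1/89472/(-2378) = -1/89472*(-1/2378) = 1/212764416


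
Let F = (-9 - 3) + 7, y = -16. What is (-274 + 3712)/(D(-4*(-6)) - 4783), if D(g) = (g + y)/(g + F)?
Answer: -65322/90869 ≈ -0.71886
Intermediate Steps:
F = -5 (F = -12 + 7 = -5)
D(g) = (-16 + g)/(-5 + g) (D(g) = (g - 16)/(g - 5) = (-16 + g)/(-5 + g))
(-274 + 3712)/(D(-4*(-6)) - 4783) = (-274 + 3712)/((-16 - 4*(-6))/(-5 - 4*(-6)) - 4783) = 3438/((-16 + 24)/(-5 + 24) - 4783) = 3438/(8/19 - 4783) = 3438/(-90869/19) = 3438*(-19/90869) = -65322/90869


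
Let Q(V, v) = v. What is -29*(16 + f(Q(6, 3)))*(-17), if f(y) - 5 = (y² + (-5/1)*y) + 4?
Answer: 9367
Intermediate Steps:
f(y) = 9 + y² - 5*y (f(y) = 5 + ((y² + (-5/1)*y) + 4) = 5 + ((y² + (-5*1)*y) + 4) = 5 + ((y² - 5*y) + 4) = 5 + (4 + y² - 5*y) = 9 + y² - 5*y)
-29*(16 + f(Q(6, 3)))*(-17) = -29*(16 + (9 + 3² - 5*3))*(-17) = -29*(16 + (9 + 9 - 15))*(-17) = -29*(16 + 3)*(-17) = -551*(-17) = -29*(-323) = 9367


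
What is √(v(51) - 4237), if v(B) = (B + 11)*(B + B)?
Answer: √2087 ≈ 45.684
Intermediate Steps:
v(B) = 2*B*(11 + B) (v(B) = (11 + B)*(2*B) = 2*B*(11 + B))
√(v(51) - 4237) = √(2*51*(11 + 51) - 4237) = √(2*51*62 - 4237) = √(6324 - 4237) = √2087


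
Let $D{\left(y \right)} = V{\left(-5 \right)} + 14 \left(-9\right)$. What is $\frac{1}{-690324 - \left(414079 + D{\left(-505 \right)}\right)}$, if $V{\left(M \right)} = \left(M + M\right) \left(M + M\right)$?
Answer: $- \frac{1}{1104377} \approx -9.0549 \cdot 10^{-7}$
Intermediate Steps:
$V{\left(M \right)} = 4 M^{2}$ ($V{\left(M \right)} = 2 M 2 M = 4 M^{2}$)
$D{\left(y \right)} = -26$ ($D{\left(y \right)} = 4 \left(-5\right)^{2} + 14 \left(-9\right) = 4 \cdot 25 - 126 = 100 - 126 = -26$)
$\frac{1}{-690324 - \left(414079 + D{\left(-505 \right)}\right)} = \frac{1}{-690324 - 414053} = \frac{1}{-1104377} = - \frac{1}{1104377}$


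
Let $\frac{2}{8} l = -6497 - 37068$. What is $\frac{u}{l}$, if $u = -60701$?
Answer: $\frac{60701}{174260} \approx 0.34834$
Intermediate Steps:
$l = -174260$ ($l = 4 \left(-6497 - 37068\right) = 4 \left(-43565\right) = -174260$)
$\frac{u}{l} = - \frac{60701}{-174260} = \left(-60701\right) \left(- \frac{1}{174260}\right) = \frac{60701}{174260}$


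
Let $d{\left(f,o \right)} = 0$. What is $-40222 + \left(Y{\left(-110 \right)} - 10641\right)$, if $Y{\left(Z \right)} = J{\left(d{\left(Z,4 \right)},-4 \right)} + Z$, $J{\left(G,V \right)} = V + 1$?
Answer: $-50976$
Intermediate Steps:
$J{\left(G,V \right)} = 1 + V$
$Y{\left(Z \right)} = -3 + Z$ ($Y{\left(Z \right)} = \left(1 - 4\right) + Z = -3 + Z$)
$-40222 + \left(Y{\left(-110 \right)} - 10641\right) = -40222 - 10754 = -50976$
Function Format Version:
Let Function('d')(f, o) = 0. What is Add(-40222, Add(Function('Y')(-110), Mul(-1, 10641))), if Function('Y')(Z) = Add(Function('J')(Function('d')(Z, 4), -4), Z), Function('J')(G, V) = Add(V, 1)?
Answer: -50976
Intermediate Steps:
Function('J')(G, V) = Add(1, V)
Function('Y')(Z) = Add(-3, Z) (Function('Y')(Z) = Add(Add(1, -4), Z) = Add(-3, Z))
Add(-40222, Add(Function('Y')(-110), Mul(-1, 10641))) = Add(-40222, Add(Add(-3, -110), Mul(-1, 10641))) = Add(-40222, Add(-113, -10641)) = Add(-40222, -10754) = -50976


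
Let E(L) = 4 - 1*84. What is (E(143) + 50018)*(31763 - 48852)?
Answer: -853390482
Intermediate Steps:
E(L) = -80 (E(L) = 4 - 84 = -80)
(E(143) + 50018)*(31763 - 48852) = (-80 + 50018)*(31763 - 48852) = 49938*(-17089) = -853390482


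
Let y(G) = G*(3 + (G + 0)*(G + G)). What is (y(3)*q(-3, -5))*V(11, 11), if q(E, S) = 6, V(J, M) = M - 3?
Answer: 3024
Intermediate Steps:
V(J, M) = -3 + M
y(G) = G*(3 + 2*G**2) (y(G) = G*(3 + G*(2*G)) = G*(3 + 2*G**2))
(y(3)*q(-3, -5))*V(11, 11) = ((3*(3 + 2*3**2))*6)*(-3 + 11) = ((3*(3 + 2*9))*6)*8 = ((3*(3 + 18))*6)*8 = ((3*21)*6)*8 = (63*6)*8 = 378*8 = 3024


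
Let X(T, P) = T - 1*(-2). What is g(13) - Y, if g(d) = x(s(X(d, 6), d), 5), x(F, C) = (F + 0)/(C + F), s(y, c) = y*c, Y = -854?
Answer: 34199/40 ≈ 854.97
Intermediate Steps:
X(T, P) = 2 + T (X(T, P) = T + 2 = 2 + T)
s(y, c) = c*y
x(F, C) = F/(C + F)
g(d) = d*(2 + d)/(5 + d*(2 + d)) (g(d) = (d*(2 + d))/(5 + d*(2 + d)) = d*(2 + d)/(5 + d*(2 + d)))
g(13) - Y = 13*(2 + 13)/(5 + 13*(2 + 13)) - 1*(-854) = 13*15/(5 + 13*15) + 854 = 13*15/(5 + 195) + 854 = 13*15/200 + 854 = 13*(1/200)*15 + 854 = 39/40 + 854 = 34199/40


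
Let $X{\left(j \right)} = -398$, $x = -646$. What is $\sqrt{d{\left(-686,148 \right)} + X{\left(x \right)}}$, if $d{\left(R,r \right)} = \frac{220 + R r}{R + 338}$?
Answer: $\frac{i \sqrt{809013}}{87} \approx 10.339 i$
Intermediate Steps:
$d{\left(R,r \right)} = \frac{220 + R r}{338 + R}$
$\sqrt{d{\left(-686,148 \right)} + X{\left(x \right)}} = \sqrt{\frac{220 - 101528}{338 - 686} - 398} = \sqrt{\frac{220 - 101528}{-348} - 398} = \sqrt{\left(- \frac{1}{348}\right) \left(-101308\right) - 398} = \sqrt{\frac{25327}{87} - 398} = \sqrt{- \frac{9299}{87}} = \frac{i \sqrt{809013}}{87}$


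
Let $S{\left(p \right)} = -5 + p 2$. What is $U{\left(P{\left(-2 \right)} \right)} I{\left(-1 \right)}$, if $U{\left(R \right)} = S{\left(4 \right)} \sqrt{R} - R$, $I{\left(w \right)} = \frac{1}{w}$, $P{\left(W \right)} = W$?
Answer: $-2 - 3 i \sqrt{2} \approx -2.0 - 4.2426 i$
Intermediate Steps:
$S{\left(p \right)} = -5 + 2 p$
$U{\left(R \right)} = - R + 3 \sqrt{R}$ ($U{\left(R \right)} = \left(-5 + 2 \cdot 4\right) \sqrt{R} - R = \left(-5 + 8\right) \sqrt{R} - R = 3 \sqrt{R} - R = - R + 3 \sqrt{R}$)
$U{\left(P{\left(-2 \right)} \right)} I{\left(-1 \right)} = \frac{\left(-1\right) \left(-2\right) + 3 \sqrt{-2}}{-1} = \left(2 + 3 i \sqrt{2}\right) \left(-1\right) = -2 - 3 i \sqrt{2}$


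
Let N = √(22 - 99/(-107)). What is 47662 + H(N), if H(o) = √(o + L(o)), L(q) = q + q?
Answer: 47662 + √3*107^(¾)*2453^(¼)/107 ≈ 47666.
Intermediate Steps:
L(q) = 2*q
N = √262471/107 (N = √(22 - 99*(-1/107)) = √(22 + 99/107) = √(2453/107) = √262471/107 ≈ 4.7880)
H(o) = √3*√o (H(o) = √(o + 2*o) = √(3*o) = √3*√o)
47662 + H(N) = 47662 + √3*√(√262471/107) = 47662 + √3*(107^(¾)*2453^(¼)/107) = 47662 + √3*107^(¾)*2453^(¼)/107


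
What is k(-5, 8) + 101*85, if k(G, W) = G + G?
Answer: 8575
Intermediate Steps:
k(G, W) = 2*G
k(-5, 8) + 101*85 = 2*(-5) + 101*85 = -10 + 8585 = 8575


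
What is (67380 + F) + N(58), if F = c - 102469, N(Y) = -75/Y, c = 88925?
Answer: 3122413/58 ≈ 53835.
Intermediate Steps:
F = -13544 (F = 88925 - 102469 = -13544)
(67380 + F) + N(58) = (67380 - 13544) - 75/58 = 53836 - 75*1/58 = 53836 - 75/58 = 3122413/58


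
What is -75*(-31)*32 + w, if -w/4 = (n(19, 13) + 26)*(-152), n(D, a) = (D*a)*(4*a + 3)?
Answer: 8349888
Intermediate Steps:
n(D, a) = D*a*(3 + 4*a) (n(D, a) = (D*a)*(3 + 4*a) = D*a*(3 + 4*a))
w = 8275488 (w = -4*(19*13*(3 + 4*13) + 26)*(-152) = -4*(19*13*(3 + 52) + 26)*(-152) = -4*(19*13*55 + 26)*(-152) = -4*(13585 + 26)*(-152) = -54444*(-152) = -4*(-2068872) = 8275488)
-75*(-31)*32 + w = -75*(-31)*32 + 8275488 = 2325*32 + 8275488 = 74400 + 8275488 = 8349888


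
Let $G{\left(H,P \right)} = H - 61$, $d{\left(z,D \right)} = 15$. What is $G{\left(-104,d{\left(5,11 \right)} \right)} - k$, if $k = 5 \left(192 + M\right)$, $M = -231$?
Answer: $30$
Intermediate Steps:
$G{\left(H,P \right)} = -61 + H$ ($G{\left(H,P \right)} = H - 61 = -61 + H$)
$k = -195$ ($k = 5 \left(192 - 231\right) = 5 \left(-39\right) = -195$)
$G{\left(-104,d{\left(5,11 \right)} \right)} - k = \left(-61 - 104\right) - -195 = -165 + 195 = 30$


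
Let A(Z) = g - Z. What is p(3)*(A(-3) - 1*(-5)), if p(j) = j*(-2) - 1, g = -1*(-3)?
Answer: -77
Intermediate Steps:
g = 3
A(Z) = 3 - Z
p(j) = -1 - 2*j (p(j) = -2*j - 1 = -1 - 2*j)
p(3)*(A(-3) - 1*(-5)) = (-1 - 2*3)*((3 - 1*(-3)) - 1*(-5)) = (-1 - 6)*((3 + 3) + 5) = -7*(6 + 5) = -7*11 = -77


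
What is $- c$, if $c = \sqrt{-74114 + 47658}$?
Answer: $- 2 i \sqrt{6614} \approx - 162.65 i$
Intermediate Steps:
$c = 2 i \sqrt{6614}$ ($c = \sqrt{-26456} = 2 i \sqrt{6614} \approx 162.65 i$)
$- c = - 2 i \sqrt{6614}$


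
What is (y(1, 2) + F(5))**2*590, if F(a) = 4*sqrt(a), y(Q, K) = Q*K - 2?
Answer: 47200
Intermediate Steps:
y(Q, K) = -2 + K*Q (y(Q, K) = K*Q - 2 = -2 + K*Q)
(y(1, 2) + F(5))**2*590 = ((-2 + 2*1) + 4*sqrt(5))**2*590 = ((-2 + 2) + 4*sqrt(5))**2*590 = (0 + 4*sqrt(5))**2*590 = (4*sqrt(5))**2*590 = 80*590 = 47200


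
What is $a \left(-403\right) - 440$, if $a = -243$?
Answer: $97489$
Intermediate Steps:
$a \left(-403\right) - 440 = \left(-243\right) \left(-403\right) - 440 = 97929 - 440 = 97489$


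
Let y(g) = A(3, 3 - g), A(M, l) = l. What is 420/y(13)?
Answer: -42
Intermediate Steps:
y(g) = 3 - g
420/y(13) = 420/(3 - 1*13) = 420/(3 - 13) = 420/(-10) = 420*(-1/10) = -42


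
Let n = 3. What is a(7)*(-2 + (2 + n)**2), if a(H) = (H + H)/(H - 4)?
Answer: 322/3 ≈ 107.33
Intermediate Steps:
a(H) = 2*H/(-4 + H) (a(H) = (2*H)/(-4 + H) = 2*H/(-4 + H))
a(7)*(-2 + (2 + n)**2) = (2*7/(-4 + 7))*(-2 + (2 + 3)**2) = (2*7/3)*(-2 + 5**2) = (2*7*(1/3))*(-2 + 25) = (14/3)*23 = 322/3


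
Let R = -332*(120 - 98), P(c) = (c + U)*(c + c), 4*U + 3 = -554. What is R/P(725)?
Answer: -1328/154425 ≈ -0.0085996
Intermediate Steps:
U = -557/4 (U = -¾ + (¼)*(-554) = -¾ - 277/2 = -557/4 ≈ -139.25)
P(c) = 2*c*(-557/4 + c) (P(c) = (c - 557/4)*(c + c) = (-557/4 + c)*(2*c) = 2*c*(-557/4 + c))
R = -7304 (R = -332*22 = -7304)
R/P(725) = -7304*2/(725*(-557 + 4*725)) = -7304*2/(725*(-557 + 2900)) = -7304/((½)*725*2343) = -7304/1698675/2 = -7304*2/1698675 = -1328/154425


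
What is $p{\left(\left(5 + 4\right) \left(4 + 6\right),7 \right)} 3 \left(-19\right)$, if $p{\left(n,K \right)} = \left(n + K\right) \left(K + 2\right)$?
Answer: $-49761$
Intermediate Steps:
$p{\left(n,K \right)} = \left(2 + K\right) \left(K + n\right)$ ($p{\left(n,K \right)} = \left(K + n\right) \left(2 + K\right) = \left(2 + K\right) \left(K + n\right)$)
$p{\left(\left(5 + 4\right) \left(4 + 6\right),7 \right)} 3 \left(-19\right) = \left(7^{2} + 2 \cdot 7 + 2 \left(5 + 4\right) \left(4 + 6\right) + 7 \left(5 + 4\right) \left(4 + 6\right)\right) 3 \left(-19\right) = \left(49 + 14 + 2 \cdot 9 \cdot 10 + 7 \cdot 9 \cdot 10\right) 3 \left(-19\right) = \left(49 + 14 + 2 \cdot 90 + 7 \cdot 90\right) 3 \left(-19\right) = \left(49 + 14 + 180 + 630\right) 3 \left(-19\right) = 873 \cdot 3 \left(-19\right) = 2619 \left(-19\right) = -49761$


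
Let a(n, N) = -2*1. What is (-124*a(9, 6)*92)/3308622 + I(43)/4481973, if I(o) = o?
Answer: 17067161119/2471525745201 ≈ 0.0069055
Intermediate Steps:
a(n, N) = -2
(-124*a(9, 6)*92)/3308622 + I(43)/4481973 = (-124*(-2)*92)/3308622 + 43/4481973 = (248*92)*(1/3308622) + 43*(1/4481973) = 22816*(1/3308622) + 43/4481973 = 11408/1654311 + 43/4481973 = 17067161119/2471525745201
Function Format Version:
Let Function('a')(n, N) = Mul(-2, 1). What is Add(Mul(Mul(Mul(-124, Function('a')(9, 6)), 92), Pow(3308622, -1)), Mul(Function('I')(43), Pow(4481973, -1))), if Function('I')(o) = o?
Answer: Rational(17067161119, 2471525745201) ≈ 0.0069055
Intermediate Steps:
Function('a')(n, N) = -2
Add(Mul(Mul(Mul(-124, Function('a')(9, 6)), 92), Pow(3308622, -1)), Mul(Function('I')(43), Pow(4481973, -1))) = Add(Mul(Mul(Mul(-124, -2), 92), Pow(3308622, -1)), Mul(43, Pow(4481973, -1))) = Add(Mul(Mul(248, 92), Rational(1, 3308622)), Mul(43, Rational(1, 4481973))) = Add(Mul(22816, Rational(1, 3308622)), Rational(43, 4481973)) = Add(Rational(11408, 1654311), Rational(43, 4481973)) = Rational(17067161119, 2471525745201)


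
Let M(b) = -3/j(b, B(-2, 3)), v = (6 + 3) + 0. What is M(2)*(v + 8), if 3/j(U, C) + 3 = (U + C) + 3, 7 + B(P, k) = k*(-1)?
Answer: 136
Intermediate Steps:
B(P, k) = -7 - k (B(P, k) = -7 + k*(-1) = -7 - k)
j(U, C) = 3/(C + U) (j(U, C) = 3/(-3 + ((U + C) + 3)) = 3/(-3 + ((C + U) + 3)) = 3/(-3 + (3 + C + U)) = 3/(C + U))
v = 9 (v = 9 + 0 = 9)
M(b) = 10 - b (M(b) = -(-10 + b) = -3*(-10/3 + b/3) = 10 - b)
M(2)*(v + 8) = (10 - 1*2)*(9 + 8) = (10 - 2)*17 = 8*17 = 136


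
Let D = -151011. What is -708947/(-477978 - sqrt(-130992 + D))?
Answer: 1685875966/1136633087 - 708947*I*sqrt(282003)/228463250487 ≈ 1.4832 - 0.0016479*I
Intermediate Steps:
-708947/(-477978 - sqrt(-130992 + D)) = -708947/(-477978 - sqrt(-130992 - 151011)) = -708947/(-477978 - sqrt(-282003)) = -708947/(-477978 - I*sqrt(282003))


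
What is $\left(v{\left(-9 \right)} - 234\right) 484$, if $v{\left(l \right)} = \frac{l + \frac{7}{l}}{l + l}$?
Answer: $- \frac{9152440}{81} \approx -1.1299 \cdot 10^{5}$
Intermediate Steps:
$v{\left(l \right)} = \frac{l + \frac{7}{l}}{2 l}$
$\left(v{\left(-9 \right)} - 234\right) 484 = \left(\frac{7 + \left(-9\right)^{2}}{2 \cdot 81} - 234\right) 484 = \left(\frac{1}{2} \cdot \frac{1}{81} \left(7 + 81\right) - 234\right) 484 = \left(\frac{1}{2} \cdot \frac{1}{81} \cdot 88 - 234\right) 484 = \left(\frac{44}{81} - 234\right) 484 = \left(- \frac{18910}{81}\right) 484 = - \frac{9152440}{81}$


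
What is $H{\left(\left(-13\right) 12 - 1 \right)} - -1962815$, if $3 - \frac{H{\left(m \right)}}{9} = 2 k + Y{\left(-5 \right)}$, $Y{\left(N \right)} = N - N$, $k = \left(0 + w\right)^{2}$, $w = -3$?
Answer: $1962680$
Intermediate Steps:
$k = 9$ ($k = \left(0 - 3\right)^{2} = \left(-3\right)^{2} = 9$)
$Y{\left(N \right)} = 0$
$H{\left(m \right)} = -135$ ($H{\left(m \right)} = 27 - 9 \left(2 \cdot 9 + 0\right) = 27 - 9 \left(18 + 0\right) = 27 - 162 = -135$)
$H{\left(\left(-13\right) 12 - 1 \right)} - -1962815 = -135 - -1962815 = -135 + 1962815 = 1962680$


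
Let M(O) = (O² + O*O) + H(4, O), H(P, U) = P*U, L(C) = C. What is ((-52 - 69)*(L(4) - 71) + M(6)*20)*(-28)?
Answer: -280756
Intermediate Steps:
M(O) = 2*O² + 4*O (M(O) = (O² + O*O) + 4*O = (O² + O²) + 4*O = 2*O² + 4*O)
((-52 - 69)*(L(4) - 71) + M(6)*20)*(-28) = ((-52 - 69)*(4 - 71) + (2*6*(2 + 6))*20)*(-28) = (-121*(-67) + (2*6*8)*20)*(-28) = (8107 + 96*20)*(-28) = (8107 + 1920)*(-28) = 10027*(-28) = -280756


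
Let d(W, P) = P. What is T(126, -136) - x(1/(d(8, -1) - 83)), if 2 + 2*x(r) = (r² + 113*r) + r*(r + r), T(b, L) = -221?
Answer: -1031717/4704 ≈ -219.33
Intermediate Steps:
x(r) = -1 + 3*r²/2 + 113*r/2 (x(r) = -1 + ((r² + 113*r) + r*(r + r))/2 = -1 + ((r² + 113*r) + r*(2*r))/2 = -1 + ((r² + 113*r) + 2*r²)/2 = -1 + (3*r² + 113*r)/2 = -1 + (3*r²/2 + 113*r/2) = -1 + 3*r²/2 + 113*r/2)
T(126, -136) - x(1/(d(8, -1) - 83)) = -221 - (-1 + 3*(1/(-1 - 83))²/2 + 113/(2*(-1 - 83))) = -221 - (-1 + 3*(1/(-84))²/2 + (113/2)/(-84)) = -221 - (-1 + 3*(-1/84)²/2 + (113/2)*(-1/84)) = -221 - (-1 + (3/2)*(1/7056) - 113/168) = -221 - (-1 + 1/4704 - 113/168) = -221 - 1*(-7867/4704) = -221 + 7867/4704 = -1031717/4704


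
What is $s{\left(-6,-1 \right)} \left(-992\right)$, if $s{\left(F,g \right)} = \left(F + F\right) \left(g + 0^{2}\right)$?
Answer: $-11904$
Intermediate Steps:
$s{\left(F,g \right)} = 2 F g$ ($s{\left(F,g \right)} = 2 F \left(g + 0\right) = 2 F g$)
$s{\left(-6,-1 \right)} \left(-992\right) = 2 \left(-6\right) \left(-1\right) \left(-992\right) = 12 \left(-992\right) = -11904$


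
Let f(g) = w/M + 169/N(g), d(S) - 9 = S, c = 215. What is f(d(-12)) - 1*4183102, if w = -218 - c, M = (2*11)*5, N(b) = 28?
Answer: -6441973847/1540 ≈ -4.1831e+6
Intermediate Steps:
M = 110 (M = 22*5 = 110)
d(S) = 9 + S
w = -433 (w = -218 - 1*215 = -218 - 215 = -433)
f(g) = 3233/1540 (f(g) = -433/110 + 169/28 = 3233/1540)
f(d(-12)) - 1*4183102 = 3233/1540 - 1*4183102 = 3233/1540 - 4183102 = -6441973847/1540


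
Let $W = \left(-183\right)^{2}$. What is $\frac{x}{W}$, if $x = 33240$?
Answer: $\frac{11080}{11163} \approx 0.99257$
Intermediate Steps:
$W = 33489$
$\frac{x}{W} = \frac{33240}{33489} = 33240 \cdot \frac{1}{33489} = \frac{11080}{11163}$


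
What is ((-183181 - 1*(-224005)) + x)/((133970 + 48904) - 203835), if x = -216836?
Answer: 176012/20961 ≈ 8.3971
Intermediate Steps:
((-183181 - 1*(-224005)) + x)/((133970 + 48904) - 203835) = ((-183181 - 1*(-224005)) - 216836)/((133970 + 48904) - 203835) = ((-183181 + 224005) - 216836)/(182874 - 203835) = (40824 - 216836)/(-20961) = -176012*(-1/20961) = 176012/20961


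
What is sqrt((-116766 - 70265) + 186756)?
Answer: 5*I*sqrt(11) ≈ 16.583*I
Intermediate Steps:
sqrt((-116766 - 70265) + 186756) = sqrt(-187031 + 186756) = sqrt(-275) = 5*I*sqrt(11)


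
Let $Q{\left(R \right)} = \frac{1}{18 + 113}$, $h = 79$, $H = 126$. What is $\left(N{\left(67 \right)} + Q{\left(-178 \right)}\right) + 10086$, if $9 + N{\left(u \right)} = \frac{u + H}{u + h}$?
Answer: $\frac{192758131}{19126} \approx 10078.0$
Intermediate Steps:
$Q{\left(R \right)} = \frac{1}{131}$
$N{\left(u \right)} = -9 + \frac{126 + u}{79 + u}$ ($N{\left(u \right)} = -9 + \frac{u + 126}{u + 79} = -9 + \frac{126 + u}{79 + u}$)
$\left(N{\left(67 \right)} + Q{\left(-178 \right)}\right) + 10086 = \left(\frac{-585 - 536}{79 + 67} + \frac{1}{131}\right) + 10086 = \left(\frac{-585 - 536}{146} + \frac{1}{131}\right) + 10086 = \left(\frac{1}{146} \left(-1121\right) + \frac{1}{131}\right) + 10086 = \left(- \frac{1121}{146} + \frac{1}{131}\right) + 10086 = - \frac{146705}{19126} + 10086 = \frac{192758131}{19126}$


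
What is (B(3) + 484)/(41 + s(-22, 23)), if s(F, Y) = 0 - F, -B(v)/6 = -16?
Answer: 580/63 ≈ 9.2063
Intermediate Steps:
B(v) = 96 (B(v) = -6*(-16) = 96)
s(F, Y) = -F
(B(3) + 484)/(41 + s(-22, 23)) = (96 + 484)/(41 - 1*(-22)) = 580/(41 + 22) = 580/63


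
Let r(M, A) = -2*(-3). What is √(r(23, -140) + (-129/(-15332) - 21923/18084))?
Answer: √47611505940006/3150726 ≈ 2.1900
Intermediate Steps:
r(M, A) = 6
√(r(23, -140) + (-129/(-15332) - 21923/18084)) = √(6 + (-129/(-15332) - 21923/18084)) = √(6 + (-129*(-1/15332) - 21923*1/18084)) = √(6 + (129/15332 - 1993/1644)) = √(6 - 3793075/3150726) = √(15111281/3150726) = √47611505940006/3150726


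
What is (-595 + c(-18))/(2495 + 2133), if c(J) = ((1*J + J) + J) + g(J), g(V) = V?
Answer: -667/4628 ≈ -0.14412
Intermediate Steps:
c(J) = 4*J (c(J) = ((1*J + J) + J) + J = ((J + J) + J) + J = (2*J + J) + J = 3*J + J = 4*J)
(-595 + c(-18))/(2495 + 2133) = (-595 + 4*(-18))/(2495 + 2133) = (-595 - 72)/4628 = -667*1/4628 = -667/4628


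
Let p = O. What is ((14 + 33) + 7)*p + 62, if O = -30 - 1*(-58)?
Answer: 1574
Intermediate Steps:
O = 28 (O = -30 + 58 = 28)
p = 28
((14 + 33) + 7)*p + 62 = ((14 + 33) + 7)*28 + 62 = (47 + 7)*28 + 62 = 54*28 + 62 = 1512 + 62 = 1574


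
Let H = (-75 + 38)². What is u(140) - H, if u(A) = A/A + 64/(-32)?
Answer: -1370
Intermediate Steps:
u(A) = -1 (u(A) = 1 + 64*(-1/32) = 1 - 2 = -1)
H = 1369 (H = (-37)² = 1369)
u(140) - H = -1 - 1*1369 = -1 - 1369 = -1370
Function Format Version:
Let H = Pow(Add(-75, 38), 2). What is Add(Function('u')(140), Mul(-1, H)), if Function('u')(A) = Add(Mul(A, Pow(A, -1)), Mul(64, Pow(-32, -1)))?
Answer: -1370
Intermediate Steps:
Function('u')(A) = -1 (Function('u')(A) = Add(1, Mul(64, Rational(-1, 32))) = Add(1, -2) = -1)
H = 1369 (H = Pow(-37, 2) = 1369)
Add(Function('u')(140), Mul(-1, H)) = Add(-1, Mul(-1, 1369)) = Add(-1, -1369) = -1370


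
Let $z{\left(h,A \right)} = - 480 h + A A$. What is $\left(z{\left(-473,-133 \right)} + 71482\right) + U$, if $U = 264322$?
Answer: $580533$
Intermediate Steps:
$z{\left(h,A \right)} = A^{2} - 480 h$ ($z{\left(h,A \right)} = - 480 h + A^{2} = A^{2} - 480 h$)
$\left(z{\left(-473,-133 \right)} + 71482\right) + U = \left(\left(\left(-133\right)^{2} - -227040\right) + 71482\right) + 264322 = \left(\left(17689 + 227040\right) + 71482\right) + 264322 = \left(244729 + 71482\right) + 264322 = 316211 + 264322 = 580533$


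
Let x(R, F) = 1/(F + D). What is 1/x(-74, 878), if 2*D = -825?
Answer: 931/2 ≈ 465.50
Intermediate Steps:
D = -825/2 (D = (½)*(-825) = -825/2 ≈ -412.50)
x(R, F) = 1/(-825/2 + F) (x(R, F) = 1/(F - 825/2) = 1/(-825/2 + F))
1/x(-74, 878) = 1/(2/(-825 + 2*878)) = 1/(2/(-825 + 1756)) = 1/(2/931) = 931/2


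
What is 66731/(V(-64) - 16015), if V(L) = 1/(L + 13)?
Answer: -3403281/816766 ≈ -4.1668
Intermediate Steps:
V(L) = 1/(13 + L)
66731/(V(-64) - 16015) = 66731/(1/(13 - 64) - 16015) = 66731/(1/(-51) - 16015) = 66731/(-1/51 - 16015) = 66731/(-816766/51) = 66731*(-51/816766) = -3403281/816766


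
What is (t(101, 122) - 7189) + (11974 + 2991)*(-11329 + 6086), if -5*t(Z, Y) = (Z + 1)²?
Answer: -392353824/5 ≈ -7.8471e+7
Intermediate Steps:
t(Z, Y) = -(1 + Z)²/5 (t(Z, Y) = -(Z + 1)²/5 = -(1 + Z)²/5)
(t(101, 122) - 7189) + (11974 + 2991)*(-11329 + 6086) = (-(1 + 101)²/5 - 7189) + (11974 + 2991)*(-11329 + 6086) = (-⅕*102² - 7189) + 14965*(-5243) = (-⅕*10404 - 7189) - 78461495 = (-10404/5 - 7189) - 78461495 = -46349/5 - 78461495 = -392353824/5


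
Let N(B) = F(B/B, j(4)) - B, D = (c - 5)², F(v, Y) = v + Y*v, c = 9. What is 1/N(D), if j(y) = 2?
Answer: -1/13 ≈ -0.076923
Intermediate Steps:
D = 16 (D = (9 - 5)² = 4² = 16)
N(B) = 3 - B (N(B) = (B/B)*(1 + 2) - B = 1*3 - B = 3 - B)
1/N(D) = 1/(3 - 1*16) = 1/(3 - 16) = 1/(-13) = -1/13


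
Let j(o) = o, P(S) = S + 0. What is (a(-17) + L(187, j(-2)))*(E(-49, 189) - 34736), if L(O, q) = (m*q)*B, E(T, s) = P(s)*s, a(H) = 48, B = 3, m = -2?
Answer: 59100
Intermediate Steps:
P(S) = S
E(T, s) = s² (E(T, s) = s*s = s²)
L(O, q) = -6*q (L(O, q) = -2*q*3 = -6*q)
(a(-17) + L(187, j(-2)))*(E(-49, 189) - 34736) = (48 - 6*(-2))*(189² - 34736) = (48 + 12)*(35721 - 34736) = 60*985 = 59100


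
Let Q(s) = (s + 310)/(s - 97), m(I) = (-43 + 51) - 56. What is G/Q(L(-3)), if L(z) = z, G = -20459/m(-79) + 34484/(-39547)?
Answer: -20185921025/145691148 ≈ -138.55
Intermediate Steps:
m(I) = -48 (m(I) = 8 - 56 = -48)
G = 807436841/1898256 (G = -20459/(-48) + 34484/(-39547) = -20459*(-1/48) + 34484*(-1/39547) = 20459/48 - 34484/39547 = 807436841/1898256 ≈ 425.36)
Q(s) = (310 + s)/(-97 + s)
G/Q(L(-3)) = 807436841/(1898256*(((310 - 3)/(-97 - 3)))) = 807436841/(1898256*((307/(-100)))) = 807436841/(1898256*((-1/100*307))) = 807436841/(1898256*(-307/100)) = (807436841/1898256)*(-100/307) = -20185921025/145691148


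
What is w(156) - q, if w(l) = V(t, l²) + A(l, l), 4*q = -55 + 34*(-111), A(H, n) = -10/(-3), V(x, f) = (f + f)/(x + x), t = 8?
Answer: 48031/12 ≈ 4002.6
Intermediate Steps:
V(x, f) = f/x (V(x, f) = (2*f)/((2*x)) = (2*f)*(1/(2*x)) = f/x)
A(H, n) = 10/3 (A(H, n) = -10*(-⅓) = 10/3)
q = -3829/4 (q = (-55 + 34*(-111))/4 = (-55 - 3774)/4 = (¼)*(-3829) = -3829/4 ≈ -957.25)
w(l) = 10/3 + l²/8 (w(l) = l²/8 + 10/3 = 10/3 + l²/8)
w(156) - q = (10/3 + (⅛)*156²) - 1*(-3829/4) = (10/3 + (⅛)*24336) + 3829/4 = (10/3 + 3042) + 3829/4 = 9136/3 + 3829/4 = 48031/12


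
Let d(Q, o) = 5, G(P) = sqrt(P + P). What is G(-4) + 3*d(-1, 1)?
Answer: 15 + 2*I*sqrt(2) ≈ 15.0 + 2.8284*I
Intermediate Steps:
G(P) = sqrt(2)*sqrt(P) (G(P) = sqrt(2*P) = sqrt(2)*sqrt(P))
G(-4) + 3*d(-1, 1) = sqrt(2)*sqrt(-4) + 3*5 = sqrt(2)*(2*I) + 15 = 2*I*sqrt(2) + 15 = 15 + 2*I*sqrt(2)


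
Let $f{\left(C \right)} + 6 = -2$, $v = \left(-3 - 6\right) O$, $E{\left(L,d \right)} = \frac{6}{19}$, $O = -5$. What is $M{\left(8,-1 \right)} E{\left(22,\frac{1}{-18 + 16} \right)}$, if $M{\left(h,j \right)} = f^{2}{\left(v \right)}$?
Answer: $\frac{384}{19} \approx 20.211$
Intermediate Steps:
$E{\left(L,d \right)} = \frac{6}{19}$ ($E{\left(L,d \right)} = 6 \cdot \frac{1}{19} = \frac{6}{19}$)
$v = 45$ ($v = \left(-3 - 6\right) \left(-5\right) = \left(-9\right) \left(-5\right) = 45$)
$f{\left(C \right)} = -8$ ($f{\left(C \right)} = -6 - 2 = -8$)
$M{\left(h,j \right)} = 64$ ($M{\left(h,j \right)} = \left(-8\right)^{2} = 64$)
$M{\left(8,-1 \right)} E{\left(22,\frac{1}{-18 + 16} \right)} = 64 \cdot \frac{6}{19} = \frac{384}{19}$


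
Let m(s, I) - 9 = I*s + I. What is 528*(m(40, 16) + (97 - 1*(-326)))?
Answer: 574464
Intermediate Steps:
m(s, I) = 9 + I + I*s (m(s, I) = 9 + (I*s + I) = 9 + (I + I*s) = 9 + I + I*s)
528*(m(40, 16) + (97 - 1*(-326))) = 528*((9 + 16 + 16*40) + (97 - 1*(-326))) = 528*((9 + 16 + 640) + (97 + 326)) = 528*(665 + 423) = 528*1088 = 574464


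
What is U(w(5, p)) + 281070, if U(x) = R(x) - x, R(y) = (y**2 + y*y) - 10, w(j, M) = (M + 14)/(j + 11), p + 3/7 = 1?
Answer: 440703253/1568 ≈ 2.8106e+5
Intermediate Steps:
p = 4/7 (p = -3/7 + 1 = 4/7 ≈ 0.57143)
w(j, M) = (14 + M)/(11 + j)
R(y) = -10 + 2*y**2 (R(y) = (y**2 + y**2) - 10 = 2*y**2 - 10 = -10 + 2*y**2)
U(x) = -10 - x + 2*x**2 (U(x) = (-10 + 2*x**2) - x = -10 - x + 2*x**2)
U(w(5, p)) + 281070 = (-10 - (14 + 4/7)/(11 + 5) + 2*((14 + 4/7)/(11 + 5))**2) + 281070 = (-10 - 102/(16*7) + 2*((102/7)/16)**2) + 281070 = (-10 - 102/(16*7) + 2*((1/16)*(102/7))**2) + 281070 = (-10 - 1*51/56 + 2*(51/56)**2) + 281070 = (-10 - 51/56 + 2*(2601/3136)) + 281070 = (-10 - 51/56 + 2601/1568) + 281070 = -14507/1568 + 281070 = 440703253/1568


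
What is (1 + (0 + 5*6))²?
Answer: 961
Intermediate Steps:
(1 + (0 + 5*6))² = (1 + (0 + 30))² = (1 + 30)² = 31² = 961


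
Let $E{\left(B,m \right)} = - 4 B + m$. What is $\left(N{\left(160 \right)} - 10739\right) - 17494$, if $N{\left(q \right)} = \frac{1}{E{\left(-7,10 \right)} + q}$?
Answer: $- \frac{5590133}{198} \approx -28233.0$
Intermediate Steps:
$E{\left(B,m \right)} = m - 4 B$
$N{\left(q \right)} = \frac{1}{38 + q}$ ($N{\left(q \right)} = \frac{1}{\left(10 - -28\right) + q} = \frac{1}{\left(10 + 28\right) + q} = \frac{1}{38 + q}$)
$\left(N{\left(160 \right)} - 10739\right) - 17494 = \left(\frac{1}{38 + 160} - 10739\right) - 17494 = \left(\frac{1}{198} - 10739\right) - 17494 = - \frac{2126321}{198} - 17494 = - \frac{5590133}{198}$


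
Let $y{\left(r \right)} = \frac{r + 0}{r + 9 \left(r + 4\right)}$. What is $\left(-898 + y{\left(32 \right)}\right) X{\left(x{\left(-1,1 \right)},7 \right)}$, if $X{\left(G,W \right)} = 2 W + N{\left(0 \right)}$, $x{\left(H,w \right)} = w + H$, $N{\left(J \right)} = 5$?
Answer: $- \frac{1518366}{89} \approx -17060.0$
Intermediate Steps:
$x{\left(H,w \right)} = H + w$
$y{\left(r \right)} = \frac{r}{36 + 10 r}$ ($y{\left(r \right)} = \frac{r}{r + 9 \left(4 + r\right)} = \frac{r}{r + \left(36 + 9 r\right)} = \frac{r}{36 + 10 r}$)
$X{\left(G,W \right)} = 5 + 2 W$ ($X{\left(G,W \right)} = 2 W + 5 = 5 + 2 W$)
$\left(-898 + y{\left(32 \right)}\right) X{\left(x{\left(-1,1 \right)},7 \right)} = \left(-898 + \frac{1}{2} \cdot 32 \frac{1}{18 + 5 \cdot 32}\right) \left(5 + 2 \cdot 7\right) = \left(-898 + \frac{1}{2} \cdot 32 \frac{1}{18 + 160}\right) \left(5 + 14\right) = \left(-898 + \frac{1}{2} \cdot 32 \cdot \frac{1}{178}\right) 19 = \left(-898 + \frac{8}{89}\right) 19 = \left(- \frac{79914}{89}\right) 19 = - \frac{1518366}{89}$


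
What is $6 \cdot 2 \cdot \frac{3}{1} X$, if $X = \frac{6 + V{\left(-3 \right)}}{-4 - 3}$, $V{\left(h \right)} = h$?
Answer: $- \frac{108}{7} \approx -15.429$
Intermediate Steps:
$X = - \frac{3}{7}$ ($X = \frac{6 - 3}{-4 - 3} = \frac{3}{-7} = 3 \left(- \frac{1}{7}\right) = - \frac{3}{7} \approx -0.42857$)
$6 \cdot 2 \cdot \frac{3}{1} X = 6 \cdot 2 \cdot \frac{3}{1} \left(- \frac{3}{7}\right) = 12 \cdot 3 \cdot 1 \left(- \frac{3}{7}\right) = 12 \cdot 3 \left(- \frac{3}{7}\right) = 36 \left(- \frac{3}{7}\right) = - \frac{108}{7}$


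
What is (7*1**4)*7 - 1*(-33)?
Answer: 82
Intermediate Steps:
(7*1**4)*7 - 1*(-33) = (7*1)*7 + 33 = 7*7 + 33 = 49 + 33 = 82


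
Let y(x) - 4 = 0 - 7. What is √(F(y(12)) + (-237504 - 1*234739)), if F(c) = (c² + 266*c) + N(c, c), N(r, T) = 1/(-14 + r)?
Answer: 3*I*√15189585/17 ≈ 687.77*I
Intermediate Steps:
y(x) = -3 (y(x) = 4 + (0 - 7) = 4 - 7 = -3)
F(c) = c² + 1/(-14 + c) + 266*c (F(c) = (c² + 266*c) + 1/(-14 + c) = c² + 1/(-14 + c) + 266*c)
√(F(y(12)) + (-237504 - 1*234739)) = √((1 - 3*(-14 - 3)*(266 - 3))/(-14 - 3) + (-237504 - 1*234739)) = √((1 - 3*(-17)*263)/(-17) + (-237504 - 234739)) = √(-(1 + 13413)/17 - 472243) = √(-1/17*13414 - 472243) = √(-13414/17 - 472243) = √(-8041545/17) = 3*I*√15189585/17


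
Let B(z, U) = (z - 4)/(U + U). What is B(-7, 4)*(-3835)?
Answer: 42185/8 ≈ 5273.1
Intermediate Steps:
B(z, U) = (-4 + z)/(2*U) (B(z, U) = (-4 + z)/((2*U)) = (-4 + z)*(1/(2*U)) = (-4 + z)/(2*U))
B(-7, 4)*(-3835) = ((½)*(-4 - 7)/4)*(-3835) = ((½)*(¼)*(-11))*(-3835) = -11/8*(-3835) = 42185/8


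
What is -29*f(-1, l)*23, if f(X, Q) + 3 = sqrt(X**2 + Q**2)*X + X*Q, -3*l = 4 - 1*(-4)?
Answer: 667/3 + 667*sqrt(73)/3 ≈ 2121.9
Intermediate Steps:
l = -8/3 (l = -(4 - 1*(-4))/3 = -(4 + 4)/3 = -1/3*8 = -8/3 ≈ -2.6667)
f(X, Q) = -3 + Q*X + X*sqrt(Q**2 + X**2) (f(X, Q) = -3 + (sqrt(X**2 + Q**2)*X + X*Q) = -3 + (sqrt(Q**2 + X**2)*X + Q*X) = -3 + (X*sqrt(Q**2 + X**2) + Q*X) = -3 + (Q*X + X*sqrt(Q**2 + X**2)) = -3 + Q*X + X*sqrt(Q**2 + X**2))
-29*f(-1, l)*23 = -29*(-3 - 8/3*(-1) - sqrt((-8/3)**2 + (-1)**2))*23 = -29*(-3 + 8/3 - sqrt(64/9 + 1))*23 = -29*(-3 + 8/3 - sqrt(73/9))*23 = -29*(-3 + 8/3 - sqrt(73)/3)*23 = -29*(-1/3 - sqrt(73)/3)*23 = (29/3 + 29*sqrt(73)/3)*23 = 667/3 + 667*sqrt(73)/3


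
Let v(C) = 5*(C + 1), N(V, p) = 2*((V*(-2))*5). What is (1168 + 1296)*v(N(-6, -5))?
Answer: 1490720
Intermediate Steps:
N(V, p) = -20*V (N(V, p) = 2*(-2*V*5) = 2*(-10*V) = -20*V)
v(C) = 5 + 5*C (v(C) = 5*(1 + C) = 5 + 5*C)
(1168 + 1296)*v(N(-6, -5)) = (1168 + 1296)*(5 + 5*(-20*(-6))) = 2464*(5 + 5*120) = 2464*(5 + 600) = 2464*605 = 1490720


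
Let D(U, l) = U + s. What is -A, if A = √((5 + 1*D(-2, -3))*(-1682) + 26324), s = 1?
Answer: -2*√4899 ≈ -139.99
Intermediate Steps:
D(U, l) = 1 + U (D(U, l) = U + 1 = 1 + U)
A = 2*√4899 (A = √((5 + 1*(1 - 2))*(-1682) + 26324) = √((5 + 1*(-1))*(-1682) + 26324) = √((5 - 1)*(-1682) + 26324) = √(4*(-1682) + 26324) = √(-6728 + 26324) = √19596 = 2*√4899 ≈ 139.99)
-A = -2*√4899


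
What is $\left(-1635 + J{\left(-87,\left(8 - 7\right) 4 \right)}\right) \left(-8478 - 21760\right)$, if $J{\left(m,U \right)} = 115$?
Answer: $45961760$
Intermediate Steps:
$\left(-1635 + J{\left(-87,\left(8 - 7\right) 4 \right)}\right) \left(-8478 - 21760\right) = \left(-1635 + 115\right) \left(-8478 - 21760\right) = \left(-1520\right) \left(-30238\right) = 45961760$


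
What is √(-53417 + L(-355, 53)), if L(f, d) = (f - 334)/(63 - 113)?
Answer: I*√5340322/10 ≈ 231.09*I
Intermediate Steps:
L(f, d) = 167/25 - f/50 (L(f, d) = (-334 + f)/(-50) = (-334 + f)*(-1/50) = 167/25 - f/50)
√(-53417 + L(-355, 53)) = √(-53417 + (167/25 - 1/50*(-355))) = √(-53417 + (167/25 + 71/10)) = √(-53417 + 689/50) = √(-2670161/50) = I*√5340322/10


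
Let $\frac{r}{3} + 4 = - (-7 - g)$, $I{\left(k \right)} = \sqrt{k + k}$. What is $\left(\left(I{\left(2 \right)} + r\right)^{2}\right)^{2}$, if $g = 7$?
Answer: $1048576$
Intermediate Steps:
$I{\left(k \right)} = \sqrt{2} \sqrt{k}$ ($I{\left(k \right)} = \sqrt{2 k} = \sqrt{2} \sqrt{k}$)
$r = 30$ ($r = -12 + 3 \left(- (-7 - 7)\right) = -12 + 3 \left(\left(-1\right) \left(-14\right)\right) = -12 + 3 \cdot 14 = -12 + 42 = 30$)
$\left(\left(I{\left(2 \right)} + r\right)^{2}\right)^{2} = \left(\left(\sqrt{2} \sqrt{2} + 30\right)^{2}\right)^{2} = \left(\left(2 + 30\right)^{2}\right)^{2} = \left(32^{2}\right)^{2} = 1024^{2} = 1048576$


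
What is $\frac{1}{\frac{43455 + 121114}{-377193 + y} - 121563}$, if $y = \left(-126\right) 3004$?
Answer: $- \frac{755697}{91864958980} \approx -8.2262 \cdot 10^{-6}$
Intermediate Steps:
$y = -378504$
$\frac{1}{\frac{43455 + 121114}{-377193 + y} - 121563} = \frac{1}{\frac{43455 + 121114}{-377193 - 378504} - 121563} = \frac{1}{\frac{164569}{-755697} - 121563} = \frac{1}{164569 \left(- \frac{1}{755697}\right) - 121563} = \frac{1}{- \frac{164569}{755697} - 121563} = \frac{1}{- \frac{91864958980}{755697}} = - \frac{755697}{91864958980}$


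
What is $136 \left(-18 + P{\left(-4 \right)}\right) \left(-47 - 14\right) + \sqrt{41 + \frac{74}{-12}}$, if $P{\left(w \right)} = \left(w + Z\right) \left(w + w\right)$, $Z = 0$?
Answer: $-116144 + \frac{\sqrt{1254}}{6} \approx -1.1614 \cdot 10^{5}$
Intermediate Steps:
$P{\left(w \right)} = 2 w^{2}$ ($P{\left(w \right)} = \left(w + 0\right) \left(w + w\right) = w 2 w = 2 w^{2}$)
$136 \left(-18 + P{\left(-4 \right)}\right) \left(-47 - 14\right) + \sqrt{41 + \frac{74}{-12}} = 136 \left(-18 + 2 \left(-4\right)^{2}\right) \left(-47 - 14\right) + \sqrt{41 + \frac{74}{-12}} = 136 \left(-18 + 2 \cdot 16\right) \left(-61\right) + \sqrt{41 + 74 \left(- \frac{1}{12}\right)} = 136 \left(-18 + 32\right) \left(-61\right) + \sqrt{41 - \frac{37}{6}} = 136 \cdot 14 \left(-61\right) + \sqrt{\frac{209}{6}} = 136 \left(-854\right) + \frac{\sqrt{1254}}{6} = -116144 + \frac{\sqrt{1254}}{6}$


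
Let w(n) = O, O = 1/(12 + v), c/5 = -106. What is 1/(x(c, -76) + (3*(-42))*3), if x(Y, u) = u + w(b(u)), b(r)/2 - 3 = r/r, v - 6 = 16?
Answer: -34/15435 ≈ -0.0022028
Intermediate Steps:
v = 22 (v = 6 + 16 = 22)
c = -530 (c = 5*(-106) = -530)
b(r) = 8 (b(r) = 6 + 2*(r/r) = 6 + 2*1 = 6 + 2 = 8)
O = 1/34 (O = 1/(12 + 22) = 1/34 ≈ 0.029412)
w(n) = 1/34
x(Y, u) = 1/34 + u (x(Y, u) = u + 1/34 = 1/34 + u)
1/(x(c, -76) + (3*(-42))*3) = 1/((1/34 - 76) + (3*(-42))*3) = 1/(-2583/34 - 126*3) = 1/(-2583/34 - 378) = 1/(-15435/34) = -34/15435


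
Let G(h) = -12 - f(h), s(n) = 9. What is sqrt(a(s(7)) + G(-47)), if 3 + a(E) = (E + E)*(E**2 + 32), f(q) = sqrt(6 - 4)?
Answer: sqrt(2019 - sqrt(2)) ≈ 44.918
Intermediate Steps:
f(q) = sqrt(2)
G(h) = -12 - sqrt(2)
a(E) = -3 + 2*E*(32 + E**2) (a(E) = -3 + (E + E)*(E**2 + 32) = -3 + (2*E)*(32 + E**2) = -3 + 2*E*(32 + E**2))
sqrt(a(s(7)) + G(-47)) = sqrt((-3 + 2*9**3 + 64*9) + (-12 - sqrt(2))) = sqrt((-3 + 2*729 + 576) + (-12 - sqrt(2))) = sqrt((-3 + 1458 + 576) + (-12 - sqrt(2))) = sqrt(2031 + (-12 - sqrt(2))) = sqrt(2019 - sqrt(2))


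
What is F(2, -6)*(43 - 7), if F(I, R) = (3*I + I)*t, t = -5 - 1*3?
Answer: -2304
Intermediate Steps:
t = -8 (t = -5 - 3 = -8)
F(I, R) = -32*I (F(I, R) = (3*I + I)*(-8) = (4*I)*(-8) = -32*I)
F(2, -6)*(43 - 7) = (-32*2)*(43 - 7) = -64*36 = -2304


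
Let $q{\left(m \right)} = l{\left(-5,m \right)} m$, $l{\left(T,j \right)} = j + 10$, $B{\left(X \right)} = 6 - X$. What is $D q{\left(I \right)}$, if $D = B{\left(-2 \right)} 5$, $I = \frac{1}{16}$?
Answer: $\frac{805}{32} \approx 25.156$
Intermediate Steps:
$I = \frac{1}{16} \approx 0.0625$
$D = 40$ ($D = \left(6 - -2\right) 5 = \left(6 + 2\right) 5 = 8 \cdot 5 = 40$)
$l{\left(T,j \right)} = 10 + j$
$q{\left(m \right)} = m \left(10 + m\right)$ ($q{\left(m \right)} = \left(10 + m\right) m = m \left(10 + m\right)$)
$D q{\left(I \right)} = 40 \frac{10 + \frac{1}{16}}{16} = 40 \cdot \frac{1}{16} \cdot \frac{161}{16} = 40 \cdot \frac{161}{256} = \frac{805}{32}$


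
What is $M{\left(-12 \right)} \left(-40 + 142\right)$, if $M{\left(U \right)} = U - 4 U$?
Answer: $3672$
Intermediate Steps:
$M{\left(U \right)} = - 3 U$
$M{\left(-12 \right)} \left(-40 + 142\right) = \left(-3\right) \left(-12\right) \left(-40 + 142\right) = 36 \cdot 102 = 3672$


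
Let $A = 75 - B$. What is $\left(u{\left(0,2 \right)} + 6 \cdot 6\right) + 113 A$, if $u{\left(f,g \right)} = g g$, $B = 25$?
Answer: $5690$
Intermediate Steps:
$u{\left(f,g \right)} = g^{2}$
$A = 50$ ($A = 75 - 25 = 50$)
$\left(u{\left(0,2 \right)} + 6 \cdot 6\right) + 113 A = \left(2^{2} + 6 \cdot 6\right) + 113 \cdot 50 = \left(4 + 36\right) + 5650 = 40 + 5650 = 5690$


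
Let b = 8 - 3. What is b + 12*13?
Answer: 161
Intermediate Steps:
b = 5
b + 12*13 = 5 + 12*13 = 5 + 156 = 161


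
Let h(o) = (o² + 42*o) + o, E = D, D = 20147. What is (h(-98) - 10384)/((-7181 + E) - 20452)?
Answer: 2497/3743 ≈ 0.66711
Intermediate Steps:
E = 20147
h(o) = o² + 43*o
(h(-98) - 10384)/((-7181 + E) - 20452) = (-98*(43 - 98) - 10384)/((-7181 + 20147) - 20452) = (-98*(-55) - 10384)/(12966 - 20452) = (5390 - 10384)/(-7486) = -4994*(-1/7486) = 2497/3743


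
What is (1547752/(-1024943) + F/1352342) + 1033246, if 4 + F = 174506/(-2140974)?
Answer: 1533100924310691967602661/1483773626939608422 ≈ 1.0332e+6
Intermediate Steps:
F = -4369201/1070487 (F = -4 + 174506/(-2140974) = -4 + 174506*(-1/2140974) = -4 - 87253/1070487 = -4369201/1070487 ≈ -4.0815)
(1547752/(-1024943) + F/1352342) + 1033246 = (1547752/(-1024943) - 4369201/1070487/1352342) + 1033246 = (1547752*(-1/1024943) - 4369201/1070487*1/1352342) + 1033246 = (-1547752/1024943 - 4369201/1447664530554) + 1033246 = -2240630150675995151/1483773626939608422 + 1033246 = 1533100924310691967602661/1483773626939608422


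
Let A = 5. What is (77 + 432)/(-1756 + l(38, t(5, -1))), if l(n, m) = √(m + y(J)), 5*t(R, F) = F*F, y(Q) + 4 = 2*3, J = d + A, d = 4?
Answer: -4469020/15417669 - 509*√55/15417669 ≈ -0.29011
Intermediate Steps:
J = 9 (J = 4 + 5 = 9)
y(Q) = 2 (y(Q) = -4 + 2*3 = -4 + 6 = 2)
t(R, F) = F²/5 (t(R, F) = (F*F)/5 = F²/5)
l(n, m) = √(2 + m) (l(n, m) = √(m + 2) = √(2 + m))
(77 + 432)/(-1756 + l(38, t(5, -1))) = (77 + 432)/(-1756 + √(2 + (⅕)*(-1)²)) = 509/(-1756 + √(2 + (⅕)*1)) = 509/(-1756 + √(2 + ⅕)) = 509/(-1756 + √(11/5)) = 509/(-1756 + √55/5)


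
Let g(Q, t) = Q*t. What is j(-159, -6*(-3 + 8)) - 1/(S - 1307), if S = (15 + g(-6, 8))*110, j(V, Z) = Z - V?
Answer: 636874/4937 ≈ 129.00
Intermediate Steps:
S = -3630 (S = (15 - 6*8)*110 = (15 - 48)*110 = -33*110 = -3630)
j(-159, -6*(-3 + 8)) - 1/(S - 1307) = (-6*(-3 + 8) - 1*(-159)) - 1/(-3630 - 1307) = (-6*5 + 159) - 1/(-4937) = (-30 + 159) - 1*(-1/4937) = 129 + 1/4937 = 636874/4937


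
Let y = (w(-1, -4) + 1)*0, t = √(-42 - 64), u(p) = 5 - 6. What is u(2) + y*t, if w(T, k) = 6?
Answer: -1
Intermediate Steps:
u(p) = -1
t = I*√106 (t = √(-106) = I*√106 ≈ 10.296*I)
y = 0 (y = (6 + 1)*0 = 7*0 = 0)
u(2) + y*t = -1 + 0*(I*√106) = -1 + 0 = -1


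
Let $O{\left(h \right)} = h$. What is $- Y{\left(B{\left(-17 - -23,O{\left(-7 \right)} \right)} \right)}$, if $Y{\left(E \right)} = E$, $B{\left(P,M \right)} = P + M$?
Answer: $1$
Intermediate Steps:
$B{\left(P,M \right)} = M + P$
$- Y{\left(B{\left(-17 - -23,O{\left(-7 \right)} \right)} \right)} = - (-7 - -6) = - (-7 + \left(-17 + 23\right)) = - (-7 + 6) = \left(-1\right) \left(-1\right) = 1$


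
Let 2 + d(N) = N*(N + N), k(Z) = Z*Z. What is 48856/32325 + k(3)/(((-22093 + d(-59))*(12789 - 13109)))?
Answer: 47317680457/31307150400 ≈ 1.5114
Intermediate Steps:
k(Z) = Z**2
d(N) = -2 + 2*N**2 (d(N) = -2 + N*(N + N) = -2 + N*(2*N) = -2 + 2*N**2)
48856/32325 + k(3)/(((-22093 + d(-59))*(12789 - 13109))) = 48856/32325 + 3**2/(((-22093 + (-2 + 2*(-59)**2))*(12789 - 13109))) = 48856*(1/32325) + 9/(((-22093 + (-2 + 2*3481))*(-320))) = 48856/32325 + 9/(((-22093 + (-2 + 6962))*(-320))) = 48856/32325 + 9/(((-22093 + 6960)*(-320))) = 48856/32325 + 9/((-15133*(-320))) = 48856/32325 + 9/4842560 = 47317680457/31307150400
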